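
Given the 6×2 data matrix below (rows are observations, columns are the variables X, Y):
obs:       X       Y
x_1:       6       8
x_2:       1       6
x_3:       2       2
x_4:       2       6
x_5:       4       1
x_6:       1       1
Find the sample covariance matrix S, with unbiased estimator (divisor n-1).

Step 1 — column means:
  mean(X) = (6 + 1 + 2 + 2 + 4 + 1) / 6 = 16/6 = 2.6667
  mean(Y) = (8 + 6 + 2 + 6 + 1 + 1) / 6 = 24/6 = 4

Step 2 — sample covariance S[i,j] = (1/(n-1)) · Σ_k (x_{k,i} - mean_i) · (x_{k,j} - mean_j), with n-1 = 5.
  S[X,X] = ((3.3333)·(3.3333) + (-1.6667)·(-1.6667) + (-0.6667)·(-0.6667) + (-0.6667)·(-0.6667) + (1.3333)·(1.3333) + (-1.6667)·(-1.6667)) / 5 = 19.3333/5 = 3.8667
  S[X,Y] = ((3.3333)·(4) + (-1.6667)·(2) + (-0.6667)·(-2) + (-0.6667)·(2) + (1.3333)·(-3) + (-1.6667)·(-3)) / 5 = 11/5 = 2.2
  S[Y,Y] = ((4)·(4) + (2)·(2) + (-2)·(-2) + (2)·(2) + (-3)·(-3) + (-3)·(-3)) / 5 = 46/5 = 9.2

S is symmetric (S[j,i] = S[i,j]). Assembling:

S = [[3.8667, 2.2],
 [2.2, 9.2]]


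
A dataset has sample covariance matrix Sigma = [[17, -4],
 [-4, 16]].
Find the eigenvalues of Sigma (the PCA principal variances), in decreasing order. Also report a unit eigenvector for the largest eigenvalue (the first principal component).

Step 1 — characteristic polynomial of 2×2 Sigma:
  det(Sigma - λI) = λ² - trace · λ + det = 0.
  trace = 17 + 16 = 33, det = 17·16 - (-4)² = 256.
Step 2 — discriminant:
  Δ = trace² - 4·det = 1089 - 1024 = 65.
Step 3 — eigenvalues:
  λ = (trace ± √Δ)/2 = (33 ± 8.0623)/2,
  λ_1 = 20.5311,  λ_2 = 12.4689.

Step 4 — unit eigenvector for λ_1: solve (Sigma - λ_1 I)v = 0. First row:
  (17 - 20.5311)·v_x + (-4)·v_y = 0, i.e. (-3.5311)·v_x + (-4)·v_y = 0,
  so v ∝ (b, λ_1 - a) = (-4, 3.5311); multiply by -1 so the first entry is positive: u = (4, -3.5311).
  ||u|| = √((4)² + (-3.5311)²) = √(28.4689) ≈ 5.3356,
  v_1 = u/||u|| ≈ (0.7497, -0.6618) (||v_1|| = 1).

λ_1 = 20.5311,  λ_2 = 12.4689;  v_1 ≈ (0.7497, -0.6618)


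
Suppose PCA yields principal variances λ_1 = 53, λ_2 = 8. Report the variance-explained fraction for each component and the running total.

Step 1 — total variance = trace(Sigma) = Σ λ_i = 53 + 8 = 61.

Step 2 — fraction explained by component i = λ_i / Σ λ:
  PC1: 53/61 = 0.8689
  PC2: 8/61 = 0.1311

Step 3 — cumulative fraction after k components = (λ_1 + ... + λ_k) / Σ λ:
  k = 1: 53/61 = 0.8689
  k = 2: (53 + 8)/61 = 61/61 = 1

Summary (fraction, with percent):

explained: PC1 0.8689 (86.89%), PC2 0.1311 (13.11%);  cumulative: 0.8689, 1


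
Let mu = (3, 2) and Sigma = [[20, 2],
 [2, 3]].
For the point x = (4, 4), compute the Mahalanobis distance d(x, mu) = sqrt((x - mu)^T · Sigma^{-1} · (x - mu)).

Step 1 — centre the observation: (x - mu) = (1, 2).

Step 2 — invert Sigma. det(Sigma) = 20·3 - (2)² = 56.
  Sigma^{-1} = (1/det) · [[d, -b], [-b, a]] = [[0.0536, -0.0357],
 [-0.0357, 0.3571]].

Step 3 — form the quadratic (x - mu)^T · Sigma^{-1} · (x - mu):
  Sigma^{-1} · (x - mu) = (-0.0179, 0.6786).
  (x - mu)^T · [Sigma^{-1} · (x - mu)] = (1)·(-0.0179) + (2)·(0.6786) = 1.3393.

Step 4 — take square root: d = √(1.3393) ≈ 1.1573.

d(x, mu) = √(1.3393) ≈ 1.1573


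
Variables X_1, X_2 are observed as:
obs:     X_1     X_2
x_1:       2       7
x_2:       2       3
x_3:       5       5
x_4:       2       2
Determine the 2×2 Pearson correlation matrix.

Step 1 — column means:
  mean(X_1) = (2 + 2 + 5 + 2) / 4 = 11/4 = 2.75
  mean(X_2) = (7 + 3 + 5 + 2) / 4 = 17/4 = 4.25

Step 2 — sample variances and covariances s[i,j] = (1/(n-1)) · Σ_k (x_{k,i} - mean_i) · (x_{k,j} - mean_j), with n-1 = 3:
  s[X_1,X_1] = ((-0.75)·(-0.75) + (-0.75)·(-0.75) + (2.25)·(2.25) + (-0.75)·(-0.75)) / 3 = 6.75/3 = 2.25
  s[X_1,X_2] = ((-0.75)·(2.75) + (-0.75)·(-1.25) + (2.25)·(0.75) + (-0.75)·(-2.25)) / 3 = 2.25/3 = 0.75
  s[X_2,X_2] = ((2.75)·(2.75) + (-1.25)·(-1.25) + (0.75)·(0.75) + (-2.25)·(-2.25)) / 3 = 14.75/3 = 4.9167
  Sample standard deviations s_i = √(s[i,i]):
  s(X_1) = √(2.25) = 1.5
  s(X_2) = √(4.9167) = 2.2174

Step 3 — r_{ij} = s_{ij} / (s_i · s_j):
  r[X_1,X_1] = 1 (diagonal).
  r[X_1,X_2] = 0.75 / (1.5 · 2.2174) = 0.75 / 3.326 = 0.2255
  r[X_2,X_2] = 1 (diagonal).

R is symmetric with unit diagonal. Assembling:

R = [[1, 0.2255],
 [0.2255, 1]]


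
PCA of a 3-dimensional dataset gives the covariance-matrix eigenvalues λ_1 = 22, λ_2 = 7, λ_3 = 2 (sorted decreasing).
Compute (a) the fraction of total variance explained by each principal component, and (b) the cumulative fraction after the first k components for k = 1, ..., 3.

Step 1 — total variance = trace(Sigma) = Σ λ_i = 22 + 7 + 2 = 31.

Step 2 — fraction explained by component i = λ_i / Σ λ:
  PC1: 22/31 = 0.7097
  PC2: 7/31 = 0.2258
  PC3: 2/31 = 0.0645

Step 3 — cumulative fraction after k components = (λ_1 + ... + λ_k) / Σ λ:
  k = 1: 22/31 = 0.7097
  k = 2: (22 + 7)/31 = 29/31 = 0.9355
  k = 3: (22 + 7 + 2)/31 = 31/31 = 1

Summary (fraction, with percent):

explained: PC1 0.7097 (70.97%), PC2 0.2258 (22.58%), PC3 0.0645 (6.45%);  cumulative: 0.7097, 0.9355, 1


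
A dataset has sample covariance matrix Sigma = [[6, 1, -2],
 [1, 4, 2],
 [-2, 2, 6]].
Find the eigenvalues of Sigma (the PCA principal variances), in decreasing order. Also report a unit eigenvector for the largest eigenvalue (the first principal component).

Step 1 — characteristic polynomial p(λ) = det(λI - Sigma) = λ³ - tr·λ² + c_1·λ - det, where tr = trace, c_1 = sum of the principal 2×2 minors, det = det(Sigma):
  tr = 6 + 4 + 6 = 16,
  c_1 = (6·4 - (1)²) + (6·6 - (-2)²) + (4·6 - (2)²) = 23 + 32 + 20 = 75,
  det = 6·(4·6 - (2)²) - (1)·((1)·6 - (2)·(-2)) + (-2)·((1)·(2) - 4·(-2)) = 6·(20) - (1)·(10) + (-2)·(10) = 90.
  So p(λ) = λ³ - 16λ² + 75λ - 90.
Step 2 — look for an integer root (rational root theorem: any rational root is an integer divisor of 90). Testing λ = 6:
  p(6) = 216 - 576 + 450 - 90 = 0  ✓
  Dividing out (λ - 6): p(λ) = (λ - 6)(λ² - 10λ + 15).
Step 3 — remaining eigenvalues from the quadratic λ² - 10λ + 15 = 0:
  Δ = 10² - 4·15 = 100 - 60 = 40,  λ = (10 ± √40)/2 = (10 ± 6.3246)/2 ≈ 8.1623 or 1.8377.
  Sorted: λ_1 = 8.1623,  λ_2 = 6,  λ_3 = 1.8377  (check: sum = 16 = tr ✓).

Step 4 — unit eigenvector for λ_1 ≈ 8.1623: v spans the null space of (Sigma - λ_1 I), whose rows are
  r_1 = (-2.1623, 1, -2),  r_2 = (1, -4.1623, 2),  r_3 = (-2, 2, -2.1623).
  v is orthogonal to every row, so take v ∝ r_1 × r_2 = ((1)·(2) - (-2)·(-4.1623), (-2)·(1) - (-2.1623)·(2), (-2.1623)·(-4.1623) - (1)·(1)) ≈ (-6.3246, 2.3246, 8).
  Rescale (multiply by -1 so the first nonzero entry is positive): u = (6.3246, -2.3246, -8).
  ||u|| = √((6.3246)² + (-2.3246)² + (-8)²) = √(109.4036) ≈ 10.4596,  v_1 = u/||u|| ≈ (0.6047, -0.2222, -0.7648) (||v_1|| = 1).

λ_1 = 8.1623,  λ_2 = 6,  λ_3 = 1.8377;  v_1 ≈ (0.6047, -0.2222, -0.7648)


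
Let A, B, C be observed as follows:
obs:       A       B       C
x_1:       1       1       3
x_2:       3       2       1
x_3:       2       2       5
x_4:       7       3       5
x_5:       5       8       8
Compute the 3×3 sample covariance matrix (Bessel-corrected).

Step 1 — column means:
  mean(A) = (1 + 3 + 2 + 7 + 5) / 5 = 18/5 = 3.6
  mean(B) = (1 + 2 + 2 + 3 + 8) / 5 = 16/5 = 3.2
  mean(C) = (3 + 1 + 5 + 5 + 8) / 5 = 22/5 = 4.4

Step 2 — sample covariance S[i,j] = (1/(n-1)) · Σ_k (x_{k,i} - mean_i) · (x_{k,j} - mean_j), with n-1 = 4.
  S[A,A] = ((-2.6)·(-2.6) + (-0.6)·(-0.6) + (-1.6)·(-1.6) + (3.4)·(3.4) + (1.4)·(1.4)) / 4 = 23.2/4 = 5.8
  S[A,B] = ((-2.6)·(-2.2) + (-0.6)·(-1.2) + (-1.6)·(-1.2) + (3.4)·(-0.2) + (1.4)·(4.8)) / 4 = 14.4/4 = 3.6
  S[A,C] = ((-2.6)·(-1.4) + (-0.6)·(-3.4) + (-1.6)·(0.6) + (3.4)·(0.6) + (1.4)·(3.6)) / 4 = 11.8/4 = 2.95
  S[B,B] = ((-2.2)·(-2.2) + (-1.2)·(-1.2) + (-1.2)·(-1.2) + (-0.2)·(-0.2) + (4.8)·(4.8)) / 4 = 30.8/4 = 7.7
  S[B,C] = ((-2.2)·(-1.4) + (-1.2)·(-3.4) + (-1.2)·(0.6) + (-0.2)·(0.6) + (4.8)·(3.6)) / 4 = 23.6/4 = 5.9
  S[C,C] = ((-1.4)·(-1.4) + (-3.4)·(-3.4) + (0.6)·(0.6) + (0.6)·(0.6) + (3.6)·(3.6)) / 4 = 27.2/4 = 6.8

S is symmetric (S[j,i] = S[i,j]). Assembling:

S = [[5.8, 3.6, 2.95],
 [3.6, 7.7, 5.9],
 [2.95, 5.9, 6.8]]


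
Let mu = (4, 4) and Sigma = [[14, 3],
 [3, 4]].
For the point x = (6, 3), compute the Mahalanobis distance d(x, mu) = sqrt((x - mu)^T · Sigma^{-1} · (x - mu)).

Step 1 — centre the observation: (x - mu) = (2, -1).

Step 2 — invert Sigma. det(Sigma) = 14·4 - (3)² = 47.
  Sigma^{-1} = (1/det) · [[d, -b], [-b, a]] = [[0.0851, -0.0638],
 [-0.0638, 0.2979]].

Step 3 — form the quadratic (x - mu)^T · Sigma^{-1} · (x - mu):
  Sigma^{-1} · (x - mu) = (0.234, -0.4255).
  (x - mu)^T · [Sigma^{-1} · (x - mu)] = (2)·(0.234) + (-1)·(-0.4255) = 0.8936.

Step 4 — take square root: d = √(0.8936) ≈ 0.9453.

d(x, mu) = √(0.8936) ≈ 0.9453


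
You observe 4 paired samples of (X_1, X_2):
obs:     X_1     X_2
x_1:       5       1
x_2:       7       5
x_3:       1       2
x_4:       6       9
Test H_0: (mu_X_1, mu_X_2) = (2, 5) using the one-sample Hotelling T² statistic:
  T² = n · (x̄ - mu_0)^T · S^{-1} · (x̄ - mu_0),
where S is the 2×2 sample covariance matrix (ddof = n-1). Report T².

Step 1 — sample mean vector:
  mean(X_1) = (5 + 7 + 1 + 6) / 4 = 19/4 = 4.75
  mean(X_2) = (1 + 5 + 2 + 9) / 4 = 17/4 = 4.25
  x̄ = (4.75, 4.25),  deviation x̄ - mu_0 = (4.75, 4.25) - (2, 5) = (2.75, -0.75).

Step 2 — sample covariance matrix, S[i,j] = (1/(n-1)) · Σ_k (x_{k,i} - mean_i) · (x_{k,j} - mean_j), divisor n-1 = 3:
  S[X_1,X_1] = ((0.25)·(0.25) + (2.25)·(2.25) + (-3.75)·(-3.75) + (1.25)·(1.25)) / 3 = 20.75/3 = 6.9167
  S[X_1,X_2] = ((0.25)·(-3.25) + (2.25)·(0.75) + (-3.75)·(-2.25) + (1.25)·(4.75)) / 3 = 15.25/3 = 5.0833
  S[X_2,X_2] = ((-3.25)·(-3.25) + (0.75)·(0.75) + (-2.25)·(-2.25) + (4.75)·(4.75)) / 3 = 38.75/3 = 12.9167
  S = [[6.9167, 5.0833],
 [5.0833, 12.9167]].

Step 3 — invert S. det(S) = 6.9167·12.9167 - (5.0833)² = 63.5.
  S^{-1} = (1/det) · [[d, -b], [-b, a]] = [[0.2034, -0.0801],
 [-0.0801, 0.1089]].

Step 4 — quadratic form (x̄ - mu_0)^T · S^{-1} · (x̄ - mu_0):
  S^{-1} · (x̄ - mu_0) = (0.6194, -0.3018),
  (x̄ - mu_0)^T · [...] = (2.75)·(0.6194) + (-0.75)·(-0.3018) = 1.9298.

Step 5 — scale by n: T² = 4 · 1.9298 = 7.7192.

T² ≈ 7.7192


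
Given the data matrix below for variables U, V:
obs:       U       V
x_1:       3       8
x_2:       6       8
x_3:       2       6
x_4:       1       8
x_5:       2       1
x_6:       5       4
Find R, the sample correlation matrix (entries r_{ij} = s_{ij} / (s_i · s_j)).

Step 1 — column means:
  mean(U) = (3 + 6 + 2 + 1 + 2 + 5) / 6 = 19/6 = 3.1667
  mean(V) = (8 + 8 + 6 + 8 + 1 + 4) / 6 = 35/6 = 5.8333

Step 2 — sample variances and covariances s[i,j] = (1/(n-1)) · Σ_k (x_{k,i} - mean_i) · (x_{k,j} - mean_j), with n-1 = 5:
  s[U,U] = ((-0.1667)·(-0.1667) + (2.8333)·(2.8333) + (-1.1667)·(-1.1667) + (-2.1667)·(-2.1667) + (-1.1667)·(-1.1667) + (1.8333)·(1.8333)) / 5 = 18.8333/5 = 3.7667
  s[U,V] = ((-0.1667)·(2.1667) + (2.8333)·(2.1667) + (-1.1667)·(0.1667) + (-2.1667)·(2.1667) + (-1.1667)·(-4.8333) + (1.8333)·(-1.8333)) / 5 = 3.1667/5 = 0.6333
  s[V,V] = ((2.1667)·(2.1667) + (2.1667)·(2.1667) + (0.1667)·(0.1667) + (2.1667)·(2.1667) + (-4.8333)·(-4.8333) + (-1.8333)·(-1.8333)) / 5 = 40.8333/5 = 8.1667
  Sample standard deviations s_i = √(s[i,i]):
  s(U) = √(3.7667) = 1.9408
  s(V) = √(8.1667) = 2.8577

Step 3 — r_{ij} = s_{ij} / (s_i · s_j):
  r[U,U] = 1 (diagonal).
  r[U,V] = 0.6333 / (1.9408 · 2.8577) = 0.6333 / 5.5463 = 0.1142
  r[V,V] = 1 (diagonal).

R is symmetric with unit diagonal. Assembling:

R = [[1, 0.1142],
 [0.1142, 1]]


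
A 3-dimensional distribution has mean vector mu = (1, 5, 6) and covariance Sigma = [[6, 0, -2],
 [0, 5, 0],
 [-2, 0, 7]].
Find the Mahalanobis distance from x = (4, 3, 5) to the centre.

Step 1 — centre the observation: (x - mu) = (3, -2, -1).

Step 2 — invert Sigma (cofactor / det for 3×3, or solve directly):
  Sigma^{-1} = [[0.1842, 0, 0.0526],
 [0, 0.2, 0],
 [0.0526, 0, 0.1579]].

Step 3 — form the quadratic (x - mu)^T · Sigma^{-1} · (x - mu):
  Sigma^{-1} · (x - mu) = (0.5, -0.4, 0).
  (x - mu)^T · [Sigma^{-1} · (x - mu)] = (3)·(0.5) + (-2)·(-0.4) + (-1)·(0) = 2.3.

Step 4 — take square root: d = √(2.3) ≈ 1.5166.

d(x, mu) = √(2.3) ≈ 1.5166


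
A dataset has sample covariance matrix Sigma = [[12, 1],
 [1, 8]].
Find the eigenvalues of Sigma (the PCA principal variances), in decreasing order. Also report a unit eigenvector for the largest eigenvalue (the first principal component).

Step 1 — characteristic polynomial of 2×2 Sigma:
  det(Sigma - λI) = λ² - trace · λ + det = 0.
  trace = 12 + 8 = 20, det = 12·8 - (1)² = 95.
Step 2 — discriminant:
  Δ = trace² - 4·det = 400 - 380 = 20.
Step 3 — eigenvalues:
  λ = (trace ± √Δ)/2 = (20 ± 4.4721)/2,
  λ_1 = 12.2361,  λ_2 = 7.7639.

Step 4 — unit eigenvector for λ_1: solve (Sigma - λ_1 I)v = 0. First row:
  (12 - 12.2361)·v_x + (1)·v_y = 0, i.e. (-0.2361)·v_x + (1)·v_y = 0,
  so v ∝ (b, λ_1 - a) = (1, 0.2361) = u.
  ||u|| = √((1)² + (0.2361)²) = √(1.0557) ≈ 1.0275,
  v_1 = u/||u|| ≈ (0.9732, 0.2298) (||v_1|| = 1).

λ_1 = 12.2361,  λ_2 = 7.7639;  v_1 ≈ (0.9732, 0.2298)


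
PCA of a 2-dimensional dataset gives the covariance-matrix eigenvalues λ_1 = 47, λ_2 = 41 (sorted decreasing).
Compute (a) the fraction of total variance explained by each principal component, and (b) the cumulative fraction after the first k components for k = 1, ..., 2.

Step 1 — total variance = trace(Sigma) = Σ λ_i = 47 + 41 = 88.

Step 2 — fraction explained by component i = λ_i / Σ λ:
  PC1: 47/88 = 0.5341
  PC2: 41/88 = 0.4659

Step 3 — cumulative fraction after k components = (λ_1 + ... + λ_k) / Σ λ:
  k = 1: 47/88 = 0.5341
  k = 2: (47 + 41)/88 = 88/88 = 1

Summary (fraction, with percent):

explained: PC1 0.5341 (53.41%), PC2 0.4659 (46.59%);  cumulative: 0.5341, 1


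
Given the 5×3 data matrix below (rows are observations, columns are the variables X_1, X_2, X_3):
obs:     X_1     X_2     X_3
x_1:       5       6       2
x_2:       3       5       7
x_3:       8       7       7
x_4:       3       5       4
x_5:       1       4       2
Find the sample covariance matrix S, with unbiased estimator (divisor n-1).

Step 1 — column means:
  mean(X_1) = (5 + 3 + 8 + 3 + 1) / 5 = 20/5 = 4
  mean(X_2) = (6 + 5 + 7 + 5 + 4) / 5 = 27/5 = 5.4
  mean(X_3) = (2 + 7 + 7 + 4 + 2) / 5 = 22/5 = 4.4

Step 2 — sample covariance S[i,j] = (1/(n-1)) · Σ_k (x_{k,i} - mean_i) · (x_{k,j} - mean_j), with n-1 = 4.
  S[X_1,X_1] = ((1)·(1) + (-1)·(-1) + (4)·(4) + (-1)·(-1) + (-3)·(-3)) / 4 = 28/4 = 7
  S[X_1,X_2] = ((1)·(0.6) + (-1)·(-0.4) + (4)·(1.6) + (-1)·(-0.4) + (-3)·(-1.4)) / 4 = 12/4 = 3
  S[X_1,X_3] = ((1)·(-2.4) + (-1)·(2.6) + (4)·(2.6) + (-1)·(-0.4) + (-3)·(-2.4)) / 4 = 13/4 = 3.25
  S[X_2,X_2] = ((0.6)·(0.6) + (-0.4)·(-0.4) + (1.6)·(1.6) + (-0.4)·(-0.4) + (-1.4)·(-1.4)) / 4 = 5.2/4 = 1.3
  S[X_2,X_3] = ((0.6)·(-2.4) + (-0.4)·(2.6) + (1.6)·(2.6) + (-0.4)·(-0.4) + (-1.4)·(-2.4)) / 4 = 5.2/4 = 1.3
  S[X_3,X_3] = ((-2.4)·(-2.4) + (2.6)·(2.6) + (2.6)·(2.6) + (-0.4)·(-0.4) + (-2.4)·(-2.4)) / 4 = 25.2/4 = 6.3

S is symmetric (S[j,i] = S[i,j]). Assembling:

S = [[7, 3, 3.25],
 [3, 1.3, 1.3],
 [3.25, 1.3, 6.3]]


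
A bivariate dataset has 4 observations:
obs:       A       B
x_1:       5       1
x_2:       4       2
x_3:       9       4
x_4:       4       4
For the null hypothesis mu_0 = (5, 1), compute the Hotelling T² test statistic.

Step 1 — sample mean vector:
  mean(A) = (5 + 4 + 9 + 4) / 4 = 22/4 = 5.5
  mean(B) = (1 + 2 + 4 + 4) / 4 = 11/4 = 2.75
  x̄ = (5.5, 2.75),  deviation x̄ - mu_0 = (5.5, 2.75) - (5, 1) = (0.5, 1.75).

Step 2 — sample covariance matrix, S[i,j] = (1/(n-1)) · Σ_k (x_{k,i} - mean_i) · (x_{k,j} - mean_j), divisor n-1 = 3:
  S[A,A] = ((-0.5)·(-0.5) + (-1.5)·(-1.5) + (3.5)·(3.5) + (-1.5)·(-1.5)) / 3 = 17/3 = 5.6667
  S[A,B] = ((-0.5)·(-1.75) + (-1.5)·(-0.75) + (3.5)·(1.25) + (-1.5)·(1.25)) / 3 = 4.5/3 = 1.5
  S[B,B] = ((-1.75)·(-1.75) + (-0.75)·(-0.75) + (1.25)·(1.25) + (1.25)·(1.25)) / 3 = 6.75/3 = 2.25
  S = [[5.6667, 1.5],
 [1.5, 2.25]].

Step 3 — invert S. det(S) = 5.6667·2.25 - (1.5)² = 10.5.
  S^{-1} = (1/det) · [[d, -b], [-b, a]] = [[0.2143, -0.1429],
 [-0.1429, 0.5397]].

Step 4 — quadratic form (x̄ - mu_0)^T · S^{-1} · (x̄ - mu_0):
  S^{-1} · (x̄ - mu_0) = (-0.1429, 0.873),
  (x̄ - mu_0)^T · [...] = (0.5)·(-0.1429) + (1.75)·(0.873) = 1.4563.

Step 5 — scale by n: T² = 4 · 1.4563 = 5.8254.

T² ≈ 5.8254


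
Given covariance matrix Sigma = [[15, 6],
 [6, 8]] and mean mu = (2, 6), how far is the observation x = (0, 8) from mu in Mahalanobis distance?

Step 1 — centre the observation: (x - mu) = (-2, 2).

Step 2 — invert Sigma. det(Sigma) = 15·8 - (6)² = 84.
  Sigma^{-1} = (1/det) · [[d, -b], [-b, a]] = [[0.0952, -0.0714],
 [-0.0714, 0.1786]].

Step 3 — form the quadratic (x - mu)^T · Sigma^{-1} · (x - mu):
  Sigma^{-1} · (x - mu) = (-0.3333, 0.5).
  (x - mu)^T · [Sigma^{-1} · (x - mu)] = (-2)·(-0.3333) + (2)·(0.5) = 1.6667.

Step 4 — take square root: d = √(1.6667) ≈ 1.291.

d(x, mu) = √(1.6667) ≈ 1.291


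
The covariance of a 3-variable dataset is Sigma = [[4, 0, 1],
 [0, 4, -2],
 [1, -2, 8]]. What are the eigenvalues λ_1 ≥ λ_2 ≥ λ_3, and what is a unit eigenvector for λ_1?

Step 1 — characteristic polynomial p(λ) = det(λI - Sigma) = λ³ - tr·λ² + c_1·λ - det, where tr = trace, c_1 = sum of the principal 2×2 minors, det = det(Sigma):
  tr = 4 + 4 + 8 = 16,
  c_1 = (4·4 - (0)²) + (4·8 - (1)²) + (4·8 - (-2)²) = 16 + 31 + 28 = 75,
  det = 4·(4·8 - (-2)²) - (0)·((0)·8 - (-2)·(1)) + (1)·((0)·(-2) - 4·(1)) = 4·(28) - (0)·(2) + (1)·(-4) = 108.
  So p(λ) = λ³ - 16λ² + 75λ - 108.
Step 2 — look for an integer root (rational root theorem: any rational root is an integer divisor of 108). Testing λ = 3:
  p(3) = 27 - 144 + 225 - 108 = 0  ✓
  Dividing out (λ - 3): p(λ) = (λ - 3)(λ² - 13λ + 36).
Step 3 — remaining eigenvalues from the quadratic λ² - 13λ + 36 = 0:
  Δ = 13² - 4·36 = 169 - 144 = 25,  λ = (13 ± √25)/2 = (13 ± 5)/2 = 9 or 4.
  Sorted: λ_1 = 9,  λ_2 = 4,  λ_3 = 3  (check: sum = 16 = tr ✓).

Step 4 — unit eigenvector for λ_1 = 9: v spans the null space of (Sigma - λ_1 I), whose rows are
  r_1 = (-5, 0, 1),  r_2 = (0, -5, -2),  r_3 = (1, -2, -1).
  v is orthogonal to every row, so take v ∝ r_1 × r_2 = ((0)·(-2) - (1)·(-5), (1)·(0) - (-5)·(-2), (-5)·(-5) - (0)·(0)) = (5, -10, 25).
  Rescale (divide by 5): u = (1, -2, 5).
  ||u|| = √((1)² + (-2)² + (5)²) = √(30) ≈ 5.4772,  v_1 = u/||u|| ≈ (0.1826, -0.3651, 0.9129) (||v_1|| = 1).

λ_1 = 9,  λ_2 = 4,  λ_3 = 3;  v_1 ≈ (0.1826, -0.3651, 0.9129)


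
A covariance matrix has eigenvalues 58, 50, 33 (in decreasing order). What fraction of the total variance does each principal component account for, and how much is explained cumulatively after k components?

Step 1 — total variance = trace(Sigma) = Σ λ_i = 58 + 50 + 33 = 141.

Step 2 — fraction explained by component i = λ_i / Σ λ:
  PC1: 58/141 = 0.4113
  PC2: 50/141 = 0.3546
  PC3: 33/141 = 0.234

Step 3 — cumulative fraction after k components = (λ_1 + ... + λ_k) / Σ λ:
  k = 1: 58/141 = 0.4113
  k = 2: (58 + 50)/141 = 108/141 = 0.766
  k = 3: (58 + 50 + 33)/141 = 141/141 = 1

Summary (fraction, with percent):

explained: PC1 0.4113 (41.13%), PC2 0.3546 (35.46%), PC3 0.234 (23.4%);  cumulative: 0.4113, 0.766, 1


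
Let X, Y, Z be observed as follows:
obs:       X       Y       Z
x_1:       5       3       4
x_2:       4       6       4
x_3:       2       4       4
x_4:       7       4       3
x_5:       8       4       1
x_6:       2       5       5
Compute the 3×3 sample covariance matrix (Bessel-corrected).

Step 1 — column means:
  mean(X) = (5 + 4 + 2 + 7 + 8 + 2) / 6 = 28/6 = 4.6667
  mean(Y) = (3 + 6 + 4 + 4 + 4 + 5) / 6 = 26/6 = 4.3333
  mean(Z) = (4 + 4 + 4 + 3 + 1 + 5) / 6 = 21/6 = 3.5

Step 2 — sample covariance S[i,j] = (1/(n-1)) · Σ_k (x_{k,i} - mean_i) · (x_{k,j} - mean_j), with n-1 = 5.
  S[X,X] = ((0.3333)·(0.3333) + (-0.6667)·(-0.6667) + (-2.6667)·(-2.6667) + (2.3333)·(2.3333) + (3.3333)·(3.3333) + (-2.6667)·(-2.6667)) / 5 = 31.3333/5 = 6.2667
  S[X,Y] = ((0.3333)·(-1.3333) + (-0.6667)·(1.6667) + (-2.6667)·(-0.3333) + (2.3333)·(-0.3333) + (3.3333)·(-0.3333) + (-2.6667)·(0.6667)) / 5 = -4.3333/5 = -0.8667
  S[X,Z] = ((0.3333)·(0.5) + (-0.6667)·(0.5) + (-2.6667)·(0.5) + (2.3333)·(-0.5) + (3.3333)·(-2.5) + (-2.6667)·(1.5)) / 5 = -15/5 = -3
  S[Y,Y] = ((-1.3333)·(-1.3333) + (1.6667)·(1.6667) + (-0.3333)·(-0.3333) + (-0.3333)·(-0.3333) + (-0.3333)·(-0.3333) + (0.6667)·(0.6667)) / 5 = 5.3333/5 = 1.0667
  S[Y,Z] = ((-1.3333)·(0.5) + (1.6667)·(0.5) + (-0.3333)·(0.5) + (-0.3333)·(-0.5) + (-0.3333)·(-2.5) + (0.6667)·(1.5)) / 5 = 2/5 = 0.4
  S[Z,Z] = ((0.5)·(0.5) + (0.5)·(0.5) + (0.5)·(0.5) + (-0.5)·(-0.5) + (-2.5)·(-2.5) + (1.5)·(1.5)) / 5 = 9.5/5 = 1.9

S is symmetric (S[j,i] = S[i,j]). Assembling:

S = [[6.2667, -0.8667, -3],
 [-0.8667, 1.0667, 0.4],
 [-3, 0.4, 1.9]]


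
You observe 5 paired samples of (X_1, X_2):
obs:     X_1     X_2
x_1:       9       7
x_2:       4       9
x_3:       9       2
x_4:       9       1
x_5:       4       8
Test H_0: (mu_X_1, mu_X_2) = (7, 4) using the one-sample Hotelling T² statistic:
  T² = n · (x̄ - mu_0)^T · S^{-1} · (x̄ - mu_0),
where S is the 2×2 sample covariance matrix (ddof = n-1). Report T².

Step 1 — sample mean vector:
  mean(X_1) = (9 + 4 + 9 + 9 + 4) / 5 = 35/5 = 7
  mean(X_2) = (7 + 9 + 2 + 1 + 8) / 5 = 27/5 = 5.4
  x̄ = (7, 5.4),  deviation x̄ - mu_0 = (7, 5.4) - (7, 4) = (0, 1.4).

Step 2 — sample covariance matrix, S[i,j] = (1/(n-1)) · Σ_k (x_{k,i} - mean_i) · (x_{k,j} - mean_j), divisor n-1 = 4:
  S[X_1,X_1] = ((2)·(2) + (-3)·(-3) + (2)·(2) + (2)·(2) + (-3)·(-3)) / 4 = 30/4 = 7.5
  S[X_1,X_2] = ((2)·(1.6) + (-3)·(3.6) + (2)·(-3.4) + (2)·(-4.4) + (-3)·(2.6)) / 4 = -31/4 = -7.75
  S[X_2,X_2] = ((1.6)·(1.6) + (3.6)·(3.6) + (-3.4)·(-3.4) + (-4.4)·(-4.4) + (2.6)·(2.6)) / 4 = 53.2/4 = 13.3
  S = [[7.5, -7.75],
 [-7.75, 13.3]].

Step 3 — invert S. det(S) = 7.5·13.3 - (-7.75)² = 39.6875.
  S^{-1} = (1/det) · [[d, -b], [-b, a]] = [[0.3351, 0.1953],
 [0.1953, 0.189]].

Step 4 — quadratic form (x̄ - mu_0)^T · S^{-1} · (x̄ - mu_0):
  S^{-1} · (x̄ - mu_0) = (0.2734, 0.2646),
  (x̄ - mu_0)^T · [...] = (0)·(0.2734) + (1.4)·(0.2646) = 0.3704.

Step 5 — scale by n: T² = 5 · 0.3704 = 1.852.

T² ≈ 1.852


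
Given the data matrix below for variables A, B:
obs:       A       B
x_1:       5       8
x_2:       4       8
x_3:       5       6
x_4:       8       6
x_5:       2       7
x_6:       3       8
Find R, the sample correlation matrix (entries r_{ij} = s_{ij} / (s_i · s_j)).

Step 1 — column means:
  mean(A) = (5 + 4 + 5 + 8 + 2 + 3) / 6 = 27/6 = 4.5
  mean(B) = (8 + 8 + 6 + 6 + 7 + 8) / 6 = 43/6 = 7.1667

Step 2 — sample variances and covariances s[i,j] = (1/(n-1)) · Σ_k (x_{k,i} - mean_i) · (x_{k,j} - mean_j), with n-1 = 5:
  s[A,A] = ((0.5)·(0.5) + (-0.5)·(-0.5) + (0.5)·(0.5) + (3.5)·(3.5) + (-2.5)·(-2.5) + (-1.5)·(-1.5)) / 5 = 21.5/5 = 4.3
  s[A,B] = ((0.5)·(0.8333) + (-0.5)·(0.8333) + (0.5)·(-1.1667) + (3.5)·(-1.1667) + (-2.5)·(-0.1667) + (-1.5)·(0.8333)) / 5 = -5.5/5 = -1.1
  s[B,B] = ((0.8333)·(0.8333) + (0.8333)·(0.8333) + (-1.1667)·(-1.1667) + (-1.1667)·(-1.1667) + (-0.1667)·(-0.1667) + (0.8333)·(0.8333)) / 5 = 4.8333/5 = 0.9667
  Sample standard deviations s_i = √(s[i,i]):
  s(A) = √(4.3) = 2.0736
  s(B) = √(0.9667) = 0.9832

Step 3 — r_{ij} = s_{ij} / (s_i · s_j):
  r[A,A] = 1 (diagonal).
  r[A,B] = -1.1 / (2.0736 · 0.9832) = -1.1 / 2.0388 = -0.5395
  r[B,B] = 1 (diagonal).

R is symmetric with unit diagonal. Assembling:

R = [[1, -0.5395],
 [-0.5395, 1]]


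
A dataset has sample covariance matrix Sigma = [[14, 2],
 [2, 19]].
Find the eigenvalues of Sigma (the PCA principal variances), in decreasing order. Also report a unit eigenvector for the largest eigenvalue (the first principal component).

Step 1 — characteristic polynomial of 2×2 Sigma:
  det(Sigma - λI) = λ² - trace · λ + det = 0.
  trace = 14 + 19 = 33, det = 14·19 - (2)² = 262.
Step 2 — discriminant:
  Δ = trace² - 4·det = 1089 - 1048 = 41.
Step 3 — eigenvalues:
  λ = (trace ± √Δ)/2 = (33 ± 6.4031)/2,
  λ_1 = 19.7016,  λ_2 = 13.2984.

Step 4 — unit eigenvector for λ_1: solve (Sigma - λ_1 I)v = 0. First row:
  (14 - 19.7016)·v_x + (2)·v_y = 0, i.e. (-5.7016)·v_x + (2)·v_y = 0,
  so v ∝ (b, λ_1 - a) = (2, 5.7016) = u.
  ||u|| = √((2)² + (5.7016)²) = √(36.5078) ≈ 6.0422,
  v_1 = u/||u|| ≈ (0.331, 0.9436) (||v_1|| = 1).

λ_1 = 19.7016,  λ_2 = 13.2984;  v_1 ≈ (0.331, 0.9436)


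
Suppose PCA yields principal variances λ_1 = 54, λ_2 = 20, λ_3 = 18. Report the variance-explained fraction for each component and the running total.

Step 1 — total variance = trace(Sigma) = Σ λ_i = 54 + 20 + 18 = 92.

Step 2 — fraction explained by component i = λ_i / Σ λ:
  PC1: 54/92 = 0.587
  PC2: 20/92 = 0.2174
  PC3: 18/92 = 0.1957

Step 3 — cumulative fraction after k components = (λ_1 + ... + λ_k) / Σ λ:
  k = 1: 54/92 = 0.587
  k = 2: (54 + 20)/92 = 74/92 = 0.8043
  k = 3: (54 + 20 + 18)/92 = 92/92 = 1

Summary (fraction, with percent):

explained: PC1 0.587 (58.7%), PC2 0.2174 (21.74%), PC3 0.1957 (19.57%);  cumulative: 0.587, 0.8043, 1


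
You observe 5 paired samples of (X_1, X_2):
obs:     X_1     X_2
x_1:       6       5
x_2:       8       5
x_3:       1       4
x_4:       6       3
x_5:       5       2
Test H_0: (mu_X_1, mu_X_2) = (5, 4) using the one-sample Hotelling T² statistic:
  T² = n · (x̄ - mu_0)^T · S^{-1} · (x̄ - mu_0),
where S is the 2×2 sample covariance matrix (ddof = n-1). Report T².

Step 1 — sample mean vector:
  mean(X_1) = (6 + 8 + 1 + 6 + 5) / 5 = 26/5 = 5.2
  mean(X_2) = (5 + 5 + 4 + 3 + 2) / 5 = 19/5 = 3.8
  x̄ = (5.2, 3.8),  deviation x̄ - mu_0 = (5.2, 3.8) - (5, 4) = (0.2, -0.2).

Step 2 — sample covariance matrix, S[i,j] = (1/(n-1)) · Σ_k (x_{k,i} - mean_i) · (x_{k,j} - mean_j), divisor n-1 = 4:
  S[X_1,X_1] = ((0.8)·(0.8) + (2.8)·(2.8) + (-4.2)·(-4.2) + (0.8)·(0.8) + (-0.2)·(-0.2)) / 4 = 26.8/4 = 6.7
  S[X_1,X_2] = ((0.8)·(1.2) + (2.8)·(1.2) + (-4.2)·(0.2) + (0.8)·(-0.8) + (-0.2)·(-1.8)) / 4 = 3.2/4 = 0.8
  S[X_2,X_2] = ((1.2)·(1.2) + (1.2)·(1.2) + (0.2)·(0.2) + (-0.8)·(-0.8) + (-1.8)·(-1.8)) / 4 = 6.8/4 = 1.7
  S = [[6.7, 0.8],
 [0.8, 1.7]].

Step 3 — invert S. det(S) = 6.7·1.7 - (0.8)² = 10.75.
  S^{-1} = (1/det) · [[d, -b], [-b, a]] = [[0.1581, -0.0744],
 [-0.0744, 0.6233]].

Step 4 — quadratic form (x̄ - mu_0)^T · S^{-1} · (x̄ - mu_0):
  S^{-1} · (x̄ - mu_0) = (0.0465, -0.1395),
  (x̄ - mu_0)^T · [...] = (0.2)·(0.0465) + (-0.2)·(-0.1395) = 0.0372.

Step 5 — scale by n: T² = 5 · 0.0372 = 0.186.

T² ≈ 0.186


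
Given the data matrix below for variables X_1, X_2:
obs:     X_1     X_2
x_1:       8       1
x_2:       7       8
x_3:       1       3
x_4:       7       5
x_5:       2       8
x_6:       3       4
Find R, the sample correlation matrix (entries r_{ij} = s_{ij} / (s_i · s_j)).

Step 1 — column means:
  mean(X_1) = (8 + 7 + 1 + 7 + 2 + 3) / 6 = 28/6 = 4.6667
  mean(X_2) = (1 + 8 + 3 + 5 + 8 + 4) / 6 = 29/6 = 4.8333

Step 2 — sample variances and covariances s[i,j] = (1/(n-1)) · Σ_k (x_{k,i} - mean_i) · (x_{k,j} - mean_j), with n-1 = 5:
  s[X_1,X_1] = ((3.3333)·(3.3333) + (2.3333)·(2.3333) + (-3.6667)·(-3.6667) + (2.3333)·(2.3333) + (-2.6667)·(-2.6667) + (-1.6667)·(-1.6667)) / 5 = 45.3333/5 = 9.0667
  s[X_1,X_2] = ((3.3333)·(-3.8333) + (2.3333)·(3.1667) + (-3.6667)·(-1.8333) + (2.3333)·(0.1667) + (-2.6667)·(3.1667) + (-1.6667)·(-0.8333)) / 5 = -5.3333/5 = -1.0667
  s[X_2,X_2] = ((-3.8333)·(-3.8333) + (3.1667)·(3.1667) + (-1.8333)·(-1.8333) + (0.1667)·(0.1667) + (3.1667)·(3.1667) + (-0.8333)·(-0.8333)) / 5 = 38.8333/5 = 7.7667
  Sample standard deviations s_i = √(s[i,i]):
  s(X_1) = √(9.0667) = 3.0111
  s(X_2) = √(7.7667) = 2.7869

Step 3 — r_{ij} = s_{ij} / (s_i · s_j):
  r[X_1,X_1] = 1 (diagonal).
  r[X_1,X_2] = -1.0667 / (3.0111 · 2.7869) = -1.0667 / 8.3915 = -0.1271
  r[X_2,X_2] = 1 (diagonal).

R is symmetric with unit diagonal. Assembling:

R = [[1, -0.1271],
 [-0.1271, 1]]


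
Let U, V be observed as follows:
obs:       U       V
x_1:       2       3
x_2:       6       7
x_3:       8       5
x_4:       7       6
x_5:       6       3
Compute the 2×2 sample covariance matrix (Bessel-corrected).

Step 1 — column means:
  mean(U) = (2 + 6 + 8 + 7 + 6) / 5 = 29/5 = 5.8
  mean(V) = (3 + 7 + 5 + 6 + 3) / 5 = 24/5 = 4.8

Step 2 — sample covariance S[i,j] = (1/(n-1)) · Σ_k (x_{k,i} - mean_i) · (x_{k,j} - mean_j), with n-1 = 4.
  S[U,U] = ((-3.8)·(-3.8) + (0.2)·(0.2) + (2.2)·(2.2) + (1.2)·(1.2) + (0.2)·(0.2)) / 4 = 20.8/4 = 5.2
  S[U,V] = ((-3.8)·(-1.8) + (0.2)·(2.2) + (2.2)·(0.2) + (1.2)·(1.2) + (0.2)·(-1.8)) / 4 = 8.8/4 = 2.2
  S[V,V] = ((-1.8)·(-1.8) + (2.2)·(2.2) + (0.2)·(0.2) + (1.2)·(1.2) + (-1.8)·(-1.8)) / 4 = 12.8/4 = 3.2

S is symmetric (S[j,i] = S[i,j]). Assembling:

S = [[5.2, 2.2],
 [2.2, 3.2]]


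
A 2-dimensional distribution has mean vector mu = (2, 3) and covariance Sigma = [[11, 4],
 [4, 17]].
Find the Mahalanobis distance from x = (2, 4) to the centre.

Step 1 — centre the observation: (x - mu) = (0, 1).

Step 2 — invert Sigma. det(Sigma) = 11·17 - (4)² = 171.
  Sigma^{-1} = (1/det) · [[d, -b], [-b, a]] = [[0.0994, -0.0234],
 [-0.0234, 0.0643]].

Step 3 — form the quadratic (x - mu)^T · Sigma^{-1} · (x - mu):
  Sigma^{-1} · (x - mu) = (-0.0234, 0.0643).
  (x - mu)^T · [Sigma^{-1} · (x - mu)] = (0)·(-0.0234) + (1)·(0.0643) = 0.0643.

Step 4 — take square root: d = √(0.0643) ≈ 0.2536.

d(x, mu) = √(0.0643) ≈ 0.2536


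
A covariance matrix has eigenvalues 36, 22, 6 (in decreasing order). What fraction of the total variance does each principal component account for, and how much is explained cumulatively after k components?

Step 1 — total variance = trace(Sigma) = Σ λ_i = 36 + 22 + 6 = 64.

Step 2 — fraction explained by component i = λ_i / Σ λ:
  PC1: 36/64 = 0.5625
  PC2: 22/64 = 0.3438
  PC3: 6/64 = 0.0938

Step 3 — cumulative fraction after k components = (λ_1 + ... + λ_k) / Σ λ:
  k = 1: 36/64 = 0.5625
  k = 2: (36 + 22)/64 = 58/64 = 0.9062
  k = 3: (36 + 22 + 6)/64 = 64/64 = 1

Summary (fraction, with percent):

explained: PC1 0.5625 (56.25%), PC2 0.3438 (34.38%), PC3 0.0938 (9.38%);  cumulative: 0.5625, 0.9062, 1


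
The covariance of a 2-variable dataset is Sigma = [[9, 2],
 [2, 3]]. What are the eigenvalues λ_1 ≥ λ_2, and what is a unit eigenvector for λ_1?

Step 1 — characteristic polynomial of 2×2 Sigma:
  det(Sigma - λI) = λ² - trace · λ + det = 0.
  trace = 9 + 3 = 12, det = 9·3 - (2)² = 23.
Step 2 — discriminant:
  Δ = trace² - 4·det = 144 - 92 = 52.
Step 3 — eigenvalues:
  λ = (trace ± √Δ)/2 = (12 ± 7.2111)/2,
  λ_1 = 9.6056,  λ_2 = 2.3944.

Step 4 — unit eigenvector for λ_1: solve (Sigma - λ_1 I)v = 0. First row:
  (9 - 9.6056)·v_x + (2)·v_y = 0, i.e. (-0.6056)·v_x + (2)·v_y = 0,
  so v ∝ (b, λ_1 - a) = (2, 0.6056) = u.
  ||u|| = √((2)² + (0.6056)²) = √(4.3667) ≈ 2.0897,
  v_1 = u/||u|| ≈ (0.9571, 0.2898) (||v_1|| = 1).

λ_1 = 9.6056,  λ_2 = 2.3944;  v_1 ≈ (0.9571, 0.2898)


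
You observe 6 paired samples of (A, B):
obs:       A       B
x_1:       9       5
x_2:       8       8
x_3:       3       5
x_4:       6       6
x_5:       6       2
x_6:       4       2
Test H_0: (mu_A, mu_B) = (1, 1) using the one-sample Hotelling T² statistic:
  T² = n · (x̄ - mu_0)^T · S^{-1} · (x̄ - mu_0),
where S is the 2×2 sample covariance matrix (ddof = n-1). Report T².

Step 1 — sample mean vector:
  mean(A) = (9 + 8 + 3 + 6 + 6 + 4) / 6 = 36/6 = 6
  mean(B) = (5 + 8 + 5 + 6 + 2 + 2) / 6 = 28/6 = 4.6667
  x̄ = (6, 4.6667),  deviation x̄ - mu_0 = (6, 4.6667) - (1, 1) = (5, 3.6667).

Step 2 — sample covariance matrix, S[i,j] = (1/(n-1)) · Σ_k (x_{k,i} - mean_i) · (x_{k,j} - mean_j), divisor n-1 = 5:
  S[A,A] = ((3)·(3) + (2)·(2) + (-3)·(-3) + (0)·(0) + (0)·(0) + (-2)·(-2)) / 5 = 26/5 = 5.2
  S[A,B] = ((3)·(0.3333) + (2)·(3.3333) + (-3)·(0.3333) + (0)·(1.3333) + (0)·(-2.6667) + (-2)·(-2.6667)) / 5 = 12/5 = 2.4
  S[B,B] = ((0.3333)·(0.3333) + (3.3333)·(3.3333) + (0.3333)·(0.3333) + (1.3333)·(1.3333) + (-2.6667)·(-2.6667) + (-2.6667)·(-2.6667)) / 5 = 27.3333/5 = 5.4667
  S = [[5.2, 2.4],
 [2.4, 5.4667]].

Step 3 — invert S. det(S) = 5.2·5.4667 - (2.4)² = 22.6667.
  S^{-1} = (1/det) · [[d, -b], [-b, a]] = [[0.2412, -0.1059],
 [-0.1059, 0.2294]].

Step 4 — quadratic form (x̄ - mu_0)^T · S^{-1} · (x̄ - mu_0):
  S^{-1} · (x̄ - mu_0) = (0.8176, 0.3118),
  (x̄ - mu_0)^T · [...] = (5)·(0.8176) + (3.6667)·(0.3118) = 5.2314.

Step 5 — scale by n: T² = 6 · 5.2314 = 31.3882.

T² ≈ 31.3882


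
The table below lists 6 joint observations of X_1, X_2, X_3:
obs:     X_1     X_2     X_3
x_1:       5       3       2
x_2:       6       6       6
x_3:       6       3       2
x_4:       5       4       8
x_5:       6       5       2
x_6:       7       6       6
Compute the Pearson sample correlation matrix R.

Step 1 — column means:
  mean(X_1) = (5 + 6 + 6 + 5 + 6 + 7) / 6 = 35/6 = 5.8333
  mean(X_2) = (3 + 6 + 3 + 4 + 5 + 6) / 6 = 27/6 = 4.5
  mean(X_3) = (2 + 6 + 2 + 8 + 2 + 6) / 6 = 26/6 = 4.3333

Step 2 — sample variances and covariances s[i,j] = (1/(n-1)) · Σ_k (x_{k,i} - mean_i) · (x_{k,j} - mean_j), with n-1 = 5:
  s[X_1,X_1] = ((-0.8333)·(-0.8333) + (0.1667)·(0.1667) + (0.1667)·(0.1667) + (-0.8333)·(-0.8333) + (0.1667)·(0.1667) + (1.1667)·(1.1667)) / 5 = 2.8333/5 = 0.5667
  s[X_1,X_2] = ((-0.8333)·(-1.5) + (0.1667)·(1.5) + (0.1667)·(-1.5) + (-0.8333)·(-0.5) + (0.1667)·(0.5) + (1.1667)·(1.5)) / 5 = 3.5/5 = 0.7
  s[X_1,X_3] = ((-0.8333)·(-2.3333) + (0.1667)·(1.6667) + (0.1667)·(-2.3333) + (-0.8333)·(3.6667) + (0.1667)·(-2.3333) + (1.1667)·(1.6667)) / 5 = 0.3333/5 = 0.0667
  s[X_2,X_2] = ((-1.5)·(-1.5) + (1.5)·(1.5) + (-1.5)·(-1.5) + (-0.5)·(-0.5) + (0.5)·(0.5) + (1.5)·(1.5)) / 5 = 9.5/5 = 1.9
  s[X_2,X_3] = ((-1.5)·(-2.3333) + (1.5)·(1.6667) + (-1.5)·(-2.3333) + (-0.5)·(3.6667) + (0.5)·(-2.3333) + (1.5)·(1.6667)) / 5 = 9/5 = 1.8
  s[X_3,X_3] = ((-2.3333)·(-2.3333) + (1.6667)·(1.6667) + (-2.3333)·(-2.3333) + (3.6667)·(3.6667) + (-2.3333)·(-2.3333) + (1.6667)·(1.6667)) / 5 = 35.3333/5 = 7.0667
  Sample standard deviations s_i = √(s[i,i]):
  s(X_1) = √(0.5667) = 0.7528
  s(X_2) = √(1.9) = 1.3784
  s(X_3) = √(7.0667) = 2.6583

Step 3 — r_{ij} = s_{ij} / (s_i · s_j):
  r[X_1,X_1] = 1 (diagonal).
  r[X_1,X_2] = 0.7 / (0.7528 · 1.3784) = 0.7 / 1.0376 = 0.6746
  r[X_1,X_3] = 0.0667 / (0.7528 · 2.6583) = 0.0667 / 2.0011 = 0.0333
  r[X_2,X_2] = 1 (diagonal).
  r[X_2,X_3] = 1.8 / (1.3784 · 2.6583) = 1.8 / 3.6642 = 0.4912
  r[X_3,X_3] = 1 (diagonal).

R is symmetric with unit diagonal. Assembling:

R = [[1, 0.6746, 0.0333],
 [0.6746, 1, 0.4912],
 [0.0333, 0.4912, 1]]


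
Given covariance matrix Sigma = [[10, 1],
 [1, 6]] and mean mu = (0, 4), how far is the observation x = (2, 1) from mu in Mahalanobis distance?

Step 1 — centre the observation: (x - mu) = (2, -3).

Step 2 — invert Sigma. det(Sigma) = 10·6 - (1)² = 59.
  Sigma^{-1} = (1/det) · [[d, -b], [-b, a]] = [[0.1017, -0.0169],
 [-0.0169, 0.1695]].

Step 3 — form the quadratic (x - mu)^T · Sigma^{-1} · (x - mu):
  Sigma^{-1} · (x - mu) = (0.2542, -0.5424).
  (x - mu)^T · [Sigma^{-1} · (x - mu)] = (2)·(0.2542) + (-3)·(-0.5424) = 2.1356.

Step 4 — take square root: d = √(2.1356) ≈ 1.4614.

d(x, mu) = √(2.1356) ≈ 1.4614


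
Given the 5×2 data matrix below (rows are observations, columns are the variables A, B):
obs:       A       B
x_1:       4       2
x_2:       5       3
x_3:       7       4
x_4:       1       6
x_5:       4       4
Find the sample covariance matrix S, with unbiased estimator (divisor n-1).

Step 1 — column means:
  mean(A) = (4 + 5 + 7 + 1 + 4) / 5 = 21/5 = 4.2
  mean(B) = (2 + 3 + 4 + 6 + 4) / 5 = 19/5 = 3.8

Step 2 — sample covariance S[i,j] = (1/(n-1)) · Σ_k (x_{k,i} - mean_i) · (x_{k,j} - mean_j), with n-1 = 4.
  S[A,A] = ((-0.2)·(-0.2) + (0.8)·(0.8) + (2.8)·(2.8) + (-3.2)·(-3.2) + (-0.2)·(-0.2)) / 4 = 18.8/4 = 4.7
  S[A,B] = ((-0.2)·(-1.8) + (0.8)·(-0.8) + (2.8)·(0.2) + (-3.2)·(2.2) + (-0.2)·(0.2)) / 4 = -6.8/4 = -1.7
  S[B,B] = ((-1.8)·(-1.8) + (-0.8)·(-0.8) + (0.2)·(0.2) + (2.2)·(2.2) + (0.2)·(0.2)) / 4 = 8.8/4 = 2.2

S is symmetric (S[j,i] = S[i,j]). Assembling:

S = [[4.7, -1.7],
 [-1.7, 2.2]]


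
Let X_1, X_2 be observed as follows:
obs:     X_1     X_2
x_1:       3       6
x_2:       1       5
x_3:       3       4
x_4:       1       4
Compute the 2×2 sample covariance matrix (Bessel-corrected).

Step 1 — column means:
  mean(X_1) = (3 + 1 + 3 + 1) / 4 = 8/4 = 2
  mean(X_2) = (6 + 5 + 4 + 4) / 4 = 19/4 = 4.75

Step 2 — sample covariance S[i,j] = (1/(n-1)) · Σ_k (x_{k,i} - mean_i) · (x_{k,j} - mean_j), with n-1 = 3.
  S[X_1,X_1] = ((1)·(1) + (-1)·(-1) + (1)·(1) + (-1)·(-1)) / 3 = 4/3 = 1.3333
  S[X_1,X_2] = ((1)·(1.25) + (-1)·(0.25) + (1)·(-0.75) + (-1)·(-0.75)) / 3 = 1/3 = 0.3333
  S[X_2,X_2] = ((1.25)·(1.25) + (0.25)·(0.25) + (-0.75)·(-0.75) + (-0.75)·(-0.75)) / 3 = 2.75/3 = 0.9167

S is symmetric (S[j,i] = S[i,j]). Assembling:

S = [[1.3333, 0.3333],
 [0.3333, 0.9167]]


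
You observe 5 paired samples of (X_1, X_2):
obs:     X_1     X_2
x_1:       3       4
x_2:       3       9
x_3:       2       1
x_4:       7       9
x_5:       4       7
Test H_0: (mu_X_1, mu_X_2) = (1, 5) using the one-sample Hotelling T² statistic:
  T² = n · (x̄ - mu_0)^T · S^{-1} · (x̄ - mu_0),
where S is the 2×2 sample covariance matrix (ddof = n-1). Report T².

Step 1 — sample mean vector:
  mean(X_1) = (3 + 3 + 2 + 7 + 4) / 5 = 19/5 = 3.8
  mean(X_2) = (4 + 9 + 1 + 9 + 7) / 5 = 30/5 = 6
  x̄ = (3.8, 6),  deviation x̄ - mu_0 = (3.8, 6) - (1, 5) = (2.8, 1).

Step 2 — sample covariance matrix, S[i,j] = (1/(n-1)) · Σ_k (x_{k,i} - mean_i) · (x_{k,j} - mean_j), divisor n-1 = 4:
  S[X_1,X_1] = ((-0.8)·(-0.8) + (-0.8)·(-0.8) + (-1.8)·(-1.8) + (3.2)·(3.2) + (0.2)·(0.2)) / 4 = 14.8/4 = 3.7
  S[X_1,X_2] = ((-0.8)·(-2) + (-0.8)·(3) + (-1.8)·(-5) + (3.2)·(3) + (0.2)·(1)) / 4 = 18/4 = 4.5
  S[X_2,X_2] = ((-2)·(-2) + (3)·(3) + (-5)·(-5) + (3)·(3) + (1)·(1)) / 4 = 48/4 = 12
  S = [[3.7, 4.5],
 [4.5, 12]].

Step 3 — invert S. det(S) = 3.7·12 - (4.5)² = 24.15.
  S^{-1} = (1/det) · [[d, -b], [-b, a]] = [[0.4969, -0.1863],
 [-0.1863, 0.1532]].

Step 4 — quadratic form (x̄ - mu_0)^T · S^{-1} · (x̄ - mu_0):
  S^{-1} · (x̄ - mu_0) = (1.205, -0.3685),
  (x̄ - mu_0)^T · [...] = (2.8)·(1.205) + (1)·(-0.3685) = 3.0054.

Step 5 — scale by n: T² = 5 · 3.0054 = 15.0269.

T² ≈ 15.0269


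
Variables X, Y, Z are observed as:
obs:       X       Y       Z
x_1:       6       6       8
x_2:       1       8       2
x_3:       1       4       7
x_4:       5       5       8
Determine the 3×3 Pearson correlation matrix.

Step 1 — column means:
  mean(X) = (6 + 1 + 1 + 5) / 4 = 13/4 = 3.25
  mean(Y) = (6 + 8 + 4 + 5) / 4 = 23/4 = 5.75
  mean(Z) = (8 + 2 + 7 + 8) / 4 = 25/4 = 6.25

Step 2 — sample variances and covariances s[i,j] = (1/(n-1)) · Σ_k (x_{k,i} - mean_i) · (x_{k,j} - mean_j), with n-1 = 3:
  s[X,X] = ((2.75)·(2.75) + (-2.25)·(-2.25) + (-2.25)·(-2.25) + (1.75)·(1.75)) / 3 = 20.75/3 = 6.9167
  s[X,Y] = ((2.75)·(0.25) + (-2.25)·(2.25) + (-2.25)·(-1.75) + (1.75)·(-0.75)) / 3 = -1.75/3 = -0.5833
  s[X,Z] = ((2.75)·(1.75) + (-2.25)·(-4.25) + (-2.25)·(0.75) + (1.75)·(1.75)) / 3 = 15.75/3 = 5.25
  s[Y,Y] = ((0.25)·(0.25) + (2.25)·(2.25) + (-1.75)·(-1.75) + (-0.75)·(-0.75)) / 3 = 8.75/3 = 2.9167
  s[Y,Z] = ((0.25)·(1.75) + (2.25)·(-4.25) + (-1.75)·(0.75) + (-0.75)·(1.75)) / 3 = -11.75/3 = -3.9167
  s[Z,Z] = ((1.75)·(1.75) + (-4.25)·(-4.25) + (0.75)·(0.75) + (1.75)·(1.75)) / 3 = 24.75/3 = 8.25
  Sample standard deviations s_i = √(s[i,i]):
  s(X) = √(6.9167) = 2.63
  s(Y) = √(2.9167) = 1.7078
  s(Z) = √(8.25) = 2.8723

Step 3 — r_{ij} = s_{ij} / (s_i · s_j):
  r[X,X] = 1 (diagonal).
  r[X,Y] = -0.5833 / (2.63 · 1.7078) = -0.5833 / 4.4915 = -0.1299
  r[X,Z] = 5.25 / (2.63 · 2.8723) = 5.25 / 7.554 = 0.695
  r[Y,Y] = 1 (diagonal).
  r[Y,Z] = -3.9167 / (1.7078 · 2.8723) = -3.9167 / 4.9054 = -0.7984
  r[Z,Z] = 1 (diagonal).

R is symmetric with unit diagonal. Assembling:

R = [[1, -0.1299, 0.695],
 [-0.1299, 1, -0.7984],
 [0.695, -0.7984, 1]]
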